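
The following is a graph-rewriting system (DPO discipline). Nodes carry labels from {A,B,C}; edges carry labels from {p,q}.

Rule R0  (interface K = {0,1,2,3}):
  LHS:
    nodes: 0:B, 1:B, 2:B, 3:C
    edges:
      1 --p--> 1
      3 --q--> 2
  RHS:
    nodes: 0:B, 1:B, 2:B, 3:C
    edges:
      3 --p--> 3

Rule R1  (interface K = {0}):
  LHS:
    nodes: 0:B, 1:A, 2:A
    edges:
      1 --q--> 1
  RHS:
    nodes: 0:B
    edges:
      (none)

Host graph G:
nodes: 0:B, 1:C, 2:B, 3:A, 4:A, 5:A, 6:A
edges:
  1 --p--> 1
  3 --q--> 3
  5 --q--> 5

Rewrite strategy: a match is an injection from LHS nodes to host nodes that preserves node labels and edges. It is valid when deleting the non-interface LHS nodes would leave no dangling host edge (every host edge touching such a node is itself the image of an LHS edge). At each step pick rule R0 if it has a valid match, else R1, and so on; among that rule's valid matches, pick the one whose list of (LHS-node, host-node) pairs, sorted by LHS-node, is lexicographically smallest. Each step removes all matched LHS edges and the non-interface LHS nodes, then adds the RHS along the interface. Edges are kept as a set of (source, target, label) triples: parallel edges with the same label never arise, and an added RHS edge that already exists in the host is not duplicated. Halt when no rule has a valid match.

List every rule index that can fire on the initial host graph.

R0: no valid match — LHS pattern not found
R1: 8 valid matches — {0↦0, 1↦3, 2↦4}, {0↦0, 1↦3, 2↦6}, {0↦0, 1↦5, 2↦4} (+5 more)

Answer: [R1]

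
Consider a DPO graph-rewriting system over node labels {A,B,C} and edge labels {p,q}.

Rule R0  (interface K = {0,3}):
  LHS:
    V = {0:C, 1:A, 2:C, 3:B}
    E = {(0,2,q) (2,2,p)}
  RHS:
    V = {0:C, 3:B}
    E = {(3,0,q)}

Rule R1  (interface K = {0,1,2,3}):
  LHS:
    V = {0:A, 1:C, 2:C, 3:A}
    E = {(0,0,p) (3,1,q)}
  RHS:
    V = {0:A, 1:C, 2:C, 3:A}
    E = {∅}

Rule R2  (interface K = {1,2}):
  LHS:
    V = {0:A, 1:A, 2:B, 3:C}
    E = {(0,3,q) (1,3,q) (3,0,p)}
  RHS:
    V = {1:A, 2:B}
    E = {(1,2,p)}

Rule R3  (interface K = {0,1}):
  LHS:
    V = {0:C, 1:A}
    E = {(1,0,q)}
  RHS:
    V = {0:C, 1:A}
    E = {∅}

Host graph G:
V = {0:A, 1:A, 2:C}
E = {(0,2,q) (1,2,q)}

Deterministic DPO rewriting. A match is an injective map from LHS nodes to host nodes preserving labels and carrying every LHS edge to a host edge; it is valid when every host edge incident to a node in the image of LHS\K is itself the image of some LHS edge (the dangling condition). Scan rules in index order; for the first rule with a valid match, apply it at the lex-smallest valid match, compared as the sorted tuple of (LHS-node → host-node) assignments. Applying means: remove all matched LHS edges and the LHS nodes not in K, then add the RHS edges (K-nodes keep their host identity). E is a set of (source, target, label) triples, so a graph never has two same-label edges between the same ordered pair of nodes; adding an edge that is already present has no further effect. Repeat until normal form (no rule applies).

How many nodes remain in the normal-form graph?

Answer: 3

Rewrite trace:
initial: |V|=3 |E|=2  E = 0-q->2 1-q->2
step 1: apply R3 at {0↦2, 1↦0}  → |V|=3 |E|=1  E = 1-q->2
step 2: apply R3 at {0↦2, 1↦1}  → |V|=3 |E|=0  E = ∅
halt: no rule applies after step 2
NF nodes: {0:A, 1:A, 2:C}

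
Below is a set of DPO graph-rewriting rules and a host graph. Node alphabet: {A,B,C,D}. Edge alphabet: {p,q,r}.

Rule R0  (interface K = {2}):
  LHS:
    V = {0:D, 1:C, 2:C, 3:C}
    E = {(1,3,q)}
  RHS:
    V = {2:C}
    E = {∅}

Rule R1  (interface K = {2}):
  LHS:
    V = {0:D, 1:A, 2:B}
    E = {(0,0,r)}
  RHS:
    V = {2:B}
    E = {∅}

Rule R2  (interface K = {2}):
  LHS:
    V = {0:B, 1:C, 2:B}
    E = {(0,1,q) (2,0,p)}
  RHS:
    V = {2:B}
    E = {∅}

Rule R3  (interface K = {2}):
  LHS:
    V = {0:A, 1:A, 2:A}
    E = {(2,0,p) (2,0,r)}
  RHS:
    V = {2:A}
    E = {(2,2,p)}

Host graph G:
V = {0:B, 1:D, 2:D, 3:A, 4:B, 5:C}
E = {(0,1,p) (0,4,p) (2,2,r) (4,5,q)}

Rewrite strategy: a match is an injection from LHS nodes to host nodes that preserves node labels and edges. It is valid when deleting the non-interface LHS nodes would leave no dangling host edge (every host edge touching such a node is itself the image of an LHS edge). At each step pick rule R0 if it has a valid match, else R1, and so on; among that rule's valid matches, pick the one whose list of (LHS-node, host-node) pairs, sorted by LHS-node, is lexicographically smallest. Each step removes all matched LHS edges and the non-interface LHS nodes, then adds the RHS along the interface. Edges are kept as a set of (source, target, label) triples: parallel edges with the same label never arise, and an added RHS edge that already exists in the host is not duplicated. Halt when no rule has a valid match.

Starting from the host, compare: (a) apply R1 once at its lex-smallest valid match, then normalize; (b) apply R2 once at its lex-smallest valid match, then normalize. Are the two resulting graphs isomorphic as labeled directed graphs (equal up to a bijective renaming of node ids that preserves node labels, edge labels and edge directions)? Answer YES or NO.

branch R1-first: apply at {0↦2, 1↦3, 2↦0} → |E|=3, then 1 more step(s) → NF |V|=2 |E|=1 V={0:B, 1:D} E=0-p->1
branch R2-first: apply at {0↦4, 1↦5, 2↦0} → |E|=2, then 1 more step(s) → NF |V|=2 |E|=1 V={0:B, 1:D} E=0-p->1
graphs isomorphic (equal up to label-preserving node renaming)

Answer: YES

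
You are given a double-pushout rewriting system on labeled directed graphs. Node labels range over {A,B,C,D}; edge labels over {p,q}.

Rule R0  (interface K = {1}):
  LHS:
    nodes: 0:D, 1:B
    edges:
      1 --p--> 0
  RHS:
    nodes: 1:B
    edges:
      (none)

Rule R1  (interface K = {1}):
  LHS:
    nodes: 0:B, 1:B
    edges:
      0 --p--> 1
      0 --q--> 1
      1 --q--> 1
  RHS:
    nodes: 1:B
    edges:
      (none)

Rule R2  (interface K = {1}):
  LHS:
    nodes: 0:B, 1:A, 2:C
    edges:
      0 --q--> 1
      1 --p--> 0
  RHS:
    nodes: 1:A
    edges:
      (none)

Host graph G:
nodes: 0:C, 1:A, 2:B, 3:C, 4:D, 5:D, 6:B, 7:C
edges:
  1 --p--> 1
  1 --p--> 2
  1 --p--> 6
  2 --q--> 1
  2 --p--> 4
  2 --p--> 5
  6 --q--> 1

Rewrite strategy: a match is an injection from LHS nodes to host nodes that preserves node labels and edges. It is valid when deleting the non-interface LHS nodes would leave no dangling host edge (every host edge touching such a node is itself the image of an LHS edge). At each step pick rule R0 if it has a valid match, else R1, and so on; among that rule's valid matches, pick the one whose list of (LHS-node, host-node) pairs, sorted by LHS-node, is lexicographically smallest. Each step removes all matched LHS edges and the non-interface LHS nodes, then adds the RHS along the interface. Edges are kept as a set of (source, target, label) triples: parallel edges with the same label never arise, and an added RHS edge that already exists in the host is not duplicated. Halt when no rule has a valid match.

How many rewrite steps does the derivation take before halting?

initial: |V|=8 |E|=7  E = 1-p->1 1-p->2 1-p->6 2-q->1 2-p->4 2-p->5 6-q->1
step 1: apply R0 at {0↦4, 1↦2}  → |V|=7 |E|=6  E = 1-p->1 1-p->2 1-p->6 2-q->1 2-p->5 6-q->1
step 2: apply R0 at {0↦5, 1↦2}  → |V|=6 |E|=5  E = 1-p->1 1-p->2 1-p->6 2-q->1 6-q->1
step 3: apply R2 at {0↦2, 1↦1, 2↦0}  → |V|=4 |E|=3  E = 1-p->1 1-p->6 6-q->1
step 4: apply R2 at {0↦6, 1↦1, 2↦3}  → |V|=2 |E|=1  E = 1-p->1
final graph: no rule applies after step 4

Answer: 4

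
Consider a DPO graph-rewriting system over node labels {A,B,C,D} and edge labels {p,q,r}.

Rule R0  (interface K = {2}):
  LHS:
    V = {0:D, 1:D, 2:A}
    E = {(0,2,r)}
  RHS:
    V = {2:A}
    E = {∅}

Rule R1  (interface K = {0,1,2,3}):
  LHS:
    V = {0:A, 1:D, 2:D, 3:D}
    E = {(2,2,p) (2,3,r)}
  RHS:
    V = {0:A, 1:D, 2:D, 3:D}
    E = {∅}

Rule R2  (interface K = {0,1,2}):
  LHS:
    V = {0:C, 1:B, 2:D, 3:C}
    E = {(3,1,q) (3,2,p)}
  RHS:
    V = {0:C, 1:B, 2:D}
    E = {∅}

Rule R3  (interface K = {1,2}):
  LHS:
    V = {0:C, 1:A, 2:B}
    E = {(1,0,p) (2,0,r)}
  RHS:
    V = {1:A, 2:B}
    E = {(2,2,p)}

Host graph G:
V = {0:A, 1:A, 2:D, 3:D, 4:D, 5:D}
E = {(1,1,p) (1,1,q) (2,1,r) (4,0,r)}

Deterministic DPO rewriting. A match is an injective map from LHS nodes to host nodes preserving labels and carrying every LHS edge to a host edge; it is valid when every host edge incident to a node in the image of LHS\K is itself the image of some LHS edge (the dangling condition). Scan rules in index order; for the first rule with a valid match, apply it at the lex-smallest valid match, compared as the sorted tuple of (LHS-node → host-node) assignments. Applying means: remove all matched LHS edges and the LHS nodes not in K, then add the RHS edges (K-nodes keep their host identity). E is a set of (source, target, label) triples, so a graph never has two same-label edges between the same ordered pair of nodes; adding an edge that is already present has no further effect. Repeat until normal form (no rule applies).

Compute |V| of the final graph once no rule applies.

Answer: 2

Derivation:
initial: |V|=6 |E|=4  E = 1-p->1 1-q->1 2-r->1 4-r->0
step 1: apply R0 at {0↦2, 1↦3, 2↦1}  → |V|=4 |E|=3  E = 1-p->1 1-q->1 4-r->0
step 2: apply R0 at {0↦4, 1↦5, 2↦0}  → |V|=2 |E|=2  E = 1-p->1 1-q->1
normal form: no rule applies after step 2
NF nodes: {0:A, 1:A}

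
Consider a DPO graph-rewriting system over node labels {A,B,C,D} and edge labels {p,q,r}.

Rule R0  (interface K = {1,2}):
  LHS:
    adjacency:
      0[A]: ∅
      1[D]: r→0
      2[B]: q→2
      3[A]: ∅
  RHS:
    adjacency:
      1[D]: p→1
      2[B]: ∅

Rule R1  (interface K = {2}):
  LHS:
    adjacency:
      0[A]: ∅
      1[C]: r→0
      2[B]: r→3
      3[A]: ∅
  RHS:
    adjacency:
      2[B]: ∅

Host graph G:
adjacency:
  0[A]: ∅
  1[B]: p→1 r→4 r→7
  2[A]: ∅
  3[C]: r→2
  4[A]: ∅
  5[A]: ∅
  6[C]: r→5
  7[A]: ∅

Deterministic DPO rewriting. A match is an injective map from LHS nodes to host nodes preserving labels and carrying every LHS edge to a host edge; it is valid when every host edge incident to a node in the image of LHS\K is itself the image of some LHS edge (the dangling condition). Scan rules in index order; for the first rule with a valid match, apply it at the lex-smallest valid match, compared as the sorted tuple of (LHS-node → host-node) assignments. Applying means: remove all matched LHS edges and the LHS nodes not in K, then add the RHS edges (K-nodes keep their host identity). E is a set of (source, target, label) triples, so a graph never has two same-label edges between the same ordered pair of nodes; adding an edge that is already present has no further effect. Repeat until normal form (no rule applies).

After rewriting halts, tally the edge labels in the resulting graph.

start.  V:8 E:5  edges: 1-p->1 1-r->4 1-r->7 3-r->2 6-r->5
1. fire R1 via {0↦2, 1↦3, 2↦1, 3↦4}  →  V:5 E:3  edges: 1-p->1 1-r->7 6-r->5
2. fire R1 via {0↦5, 1↦6, 2↦1, 3↦7}  →  V:2 E:1  edges: 1-p->1
normal form: no rule applies after step 2
NF edges: [(1, 1, 'p')]

Answer: p:1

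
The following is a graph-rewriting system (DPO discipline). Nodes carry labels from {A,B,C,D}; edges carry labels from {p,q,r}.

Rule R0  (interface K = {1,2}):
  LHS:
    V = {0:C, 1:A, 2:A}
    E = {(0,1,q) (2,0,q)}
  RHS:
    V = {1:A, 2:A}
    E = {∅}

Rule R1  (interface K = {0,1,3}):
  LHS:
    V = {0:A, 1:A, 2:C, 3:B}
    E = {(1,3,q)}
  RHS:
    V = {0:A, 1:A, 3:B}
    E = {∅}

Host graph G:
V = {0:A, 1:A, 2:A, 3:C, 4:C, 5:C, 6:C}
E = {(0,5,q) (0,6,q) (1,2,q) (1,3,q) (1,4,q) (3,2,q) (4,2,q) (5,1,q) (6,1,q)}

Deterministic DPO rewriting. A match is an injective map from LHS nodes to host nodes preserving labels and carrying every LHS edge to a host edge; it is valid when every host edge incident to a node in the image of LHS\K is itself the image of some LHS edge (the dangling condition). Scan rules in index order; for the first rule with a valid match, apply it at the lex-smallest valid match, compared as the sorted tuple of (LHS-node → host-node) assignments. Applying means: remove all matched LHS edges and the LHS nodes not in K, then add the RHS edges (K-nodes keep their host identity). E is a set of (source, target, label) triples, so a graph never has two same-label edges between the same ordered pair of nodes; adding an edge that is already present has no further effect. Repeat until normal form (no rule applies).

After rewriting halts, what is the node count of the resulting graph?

Answer: 3

Rewrite trace:
initial: |V|=7 |E|=9  E = 0-q->5 0-q->6 1-q->2 1-q->3 1-q->4 3-q->2 4-q->2 5-q->1 6-q->1
step 1: apply R0 at {0↦3, 1↦2, 2↦1}  → |V|=6 |E|=7  E = 0-q->5 0-q->6 1-q->2 1-q->4 4-q->2 5-q->1 6-q->1
step 2: apply R0 at {0↦4, 1↦2, 2↦1}  → |V|=5 |E|=5  E = 0-q->5 0-q->6 1-q->2 5-q->1 6-q->1
step 3: apply R0 at {0↦5, 1↦1, 2↦0}  → |V|=4 |E|=3  E = 0-q->6 1-q->2 6-q->1
step 4: apply R0 at {0↦6, 1↦1, 2↦0}  → |V|=3 |E|=1  E = 1-q->2
final graph: no rule applies after step 4
NF nodes: {0:A, 1:A, 2:A}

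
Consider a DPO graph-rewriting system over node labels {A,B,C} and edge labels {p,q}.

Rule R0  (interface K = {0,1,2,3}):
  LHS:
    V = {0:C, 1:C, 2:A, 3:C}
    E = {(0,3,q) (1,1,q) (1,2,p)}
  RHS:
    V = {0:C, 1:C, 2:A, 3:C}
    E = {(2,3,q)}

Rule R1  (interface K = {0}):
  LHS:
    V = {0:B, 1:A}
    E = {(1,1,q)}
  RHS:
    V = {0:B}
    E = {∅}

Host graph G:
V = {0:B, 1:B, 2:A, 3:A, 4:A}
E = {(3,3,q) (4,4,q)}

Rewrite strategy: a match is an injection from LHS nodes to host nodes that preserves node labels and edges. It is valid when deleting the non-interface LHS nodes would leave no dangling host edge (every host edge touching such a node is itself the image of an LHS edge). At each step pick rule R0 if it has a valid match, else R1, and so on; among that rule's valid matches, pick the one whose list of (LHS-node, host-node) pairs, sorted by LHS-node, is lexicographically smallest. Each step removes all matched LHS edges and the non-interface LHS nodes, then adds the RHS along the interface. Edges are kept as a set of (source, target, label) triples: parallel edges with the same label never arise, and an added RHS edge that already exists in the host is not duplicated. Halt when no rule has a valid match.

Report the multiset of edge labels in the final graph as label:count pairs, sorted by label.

Answer: (no edges)

Rewrite trace:
start.  V:5 E:2  edges: 3-q->3 4-q->4
1. fire R1 via {0↦0, 1↦3}  →  V:4 E:1  edges: 4-q->4
2. fire R1 via {0↦0, 1↦4}  →  V:3 E:0  edges: ∅
final graph: no rule applies after step 2
NF edges: []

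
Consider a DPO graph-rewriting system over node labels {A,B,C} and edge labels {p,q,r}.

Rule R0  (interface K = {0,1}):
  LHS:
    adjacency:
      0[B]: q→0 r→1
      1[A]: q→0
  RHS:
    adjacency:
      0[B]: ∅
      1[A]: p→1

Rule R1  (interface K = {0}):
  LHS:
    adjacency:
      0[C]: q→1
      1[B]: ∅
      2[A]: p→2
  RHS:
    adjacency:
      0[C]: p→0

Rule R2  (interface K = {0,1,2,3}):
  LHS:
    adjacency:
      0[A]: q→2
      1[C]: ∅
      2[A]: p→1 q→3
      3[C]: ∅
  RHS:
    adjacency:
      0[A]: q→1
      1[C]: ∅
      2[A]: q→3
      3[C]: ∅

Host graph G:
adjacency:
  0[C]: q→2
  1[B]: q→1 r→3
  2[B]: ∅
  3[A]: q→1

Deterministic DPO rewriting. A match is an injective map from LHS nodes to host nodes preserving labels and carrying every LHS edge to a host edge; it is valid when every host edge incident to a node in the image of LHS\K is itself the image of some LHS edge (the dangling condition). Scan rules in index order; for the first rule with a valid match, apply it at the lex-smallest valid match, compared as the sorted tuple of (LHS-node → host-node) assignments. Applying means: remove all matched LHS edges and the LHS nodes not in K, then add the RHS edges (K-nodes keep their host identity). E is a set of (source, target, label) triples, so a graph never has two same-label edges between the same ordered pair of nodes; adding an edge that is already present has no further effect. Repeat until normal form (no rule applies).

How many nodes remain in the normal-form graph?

Answer: 2

Derivation:
[0] host  ⇒  4 nodes, 4 edges  {0-q->2 1-q->1 1-r->3 3-q->1}
[1] R0 @ {0↦1, 1↦3}  ⇒  4 nodes, 2 edges  {0-q->2 3-p->3}
[2] R1 @ {0↦0, 1↦2, 2↦3}  ⇒  2 nodes, 1 edges  {0-p->0}
normal form: no rule applies after step 2
NF nodes: {0:C, 1:B}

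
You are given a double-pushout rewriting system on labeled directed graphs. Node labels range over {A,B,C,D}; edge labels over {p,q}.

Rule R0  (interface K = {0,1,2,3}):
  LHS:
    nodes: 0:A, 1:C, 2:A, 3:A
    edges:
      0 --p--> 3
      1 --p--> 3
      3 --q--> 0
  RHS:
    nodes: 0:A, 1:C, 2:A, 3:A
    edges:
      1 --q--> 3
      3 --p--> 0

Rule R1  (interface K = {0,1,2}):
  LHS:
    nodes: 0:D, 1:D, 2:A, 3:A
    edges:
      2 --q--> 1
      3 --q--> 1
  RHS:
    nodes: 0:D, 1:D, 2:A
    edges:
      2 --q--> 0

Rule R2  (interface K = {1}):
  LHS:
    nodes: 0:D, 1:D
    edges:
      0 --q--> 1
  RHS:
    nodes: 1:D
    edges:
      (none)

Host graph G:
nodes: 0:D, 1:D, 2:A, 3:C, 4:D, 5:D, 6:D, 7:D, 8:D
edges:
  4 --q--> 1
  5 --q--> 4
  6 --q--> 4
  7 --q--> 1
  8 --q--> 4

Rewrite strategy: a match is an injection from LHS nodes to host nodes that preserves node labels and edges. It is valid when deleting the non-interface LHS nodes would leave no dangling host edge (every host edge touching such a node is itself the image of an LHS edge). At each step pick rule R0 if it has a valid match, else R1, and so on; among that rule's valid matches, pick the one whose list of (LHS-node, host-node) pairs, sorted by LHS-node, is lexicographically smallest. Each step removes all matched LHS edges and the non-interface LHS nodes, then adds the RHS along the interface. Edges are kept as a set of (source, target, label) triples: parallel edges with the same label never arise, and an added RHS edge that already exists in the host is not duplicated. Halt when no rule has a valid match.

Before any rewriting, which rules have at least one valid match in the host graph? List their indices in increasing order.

Answer: [R2]

Rewrite trace:
R0: no valid match — LHS pattern not found
R1: no valid match — LHS pattern not found
R2: 4 valid matches — {0↦5, 1↦4}, {0↦6, 1↦4}, {0↦7, 1↦1} (+1 more)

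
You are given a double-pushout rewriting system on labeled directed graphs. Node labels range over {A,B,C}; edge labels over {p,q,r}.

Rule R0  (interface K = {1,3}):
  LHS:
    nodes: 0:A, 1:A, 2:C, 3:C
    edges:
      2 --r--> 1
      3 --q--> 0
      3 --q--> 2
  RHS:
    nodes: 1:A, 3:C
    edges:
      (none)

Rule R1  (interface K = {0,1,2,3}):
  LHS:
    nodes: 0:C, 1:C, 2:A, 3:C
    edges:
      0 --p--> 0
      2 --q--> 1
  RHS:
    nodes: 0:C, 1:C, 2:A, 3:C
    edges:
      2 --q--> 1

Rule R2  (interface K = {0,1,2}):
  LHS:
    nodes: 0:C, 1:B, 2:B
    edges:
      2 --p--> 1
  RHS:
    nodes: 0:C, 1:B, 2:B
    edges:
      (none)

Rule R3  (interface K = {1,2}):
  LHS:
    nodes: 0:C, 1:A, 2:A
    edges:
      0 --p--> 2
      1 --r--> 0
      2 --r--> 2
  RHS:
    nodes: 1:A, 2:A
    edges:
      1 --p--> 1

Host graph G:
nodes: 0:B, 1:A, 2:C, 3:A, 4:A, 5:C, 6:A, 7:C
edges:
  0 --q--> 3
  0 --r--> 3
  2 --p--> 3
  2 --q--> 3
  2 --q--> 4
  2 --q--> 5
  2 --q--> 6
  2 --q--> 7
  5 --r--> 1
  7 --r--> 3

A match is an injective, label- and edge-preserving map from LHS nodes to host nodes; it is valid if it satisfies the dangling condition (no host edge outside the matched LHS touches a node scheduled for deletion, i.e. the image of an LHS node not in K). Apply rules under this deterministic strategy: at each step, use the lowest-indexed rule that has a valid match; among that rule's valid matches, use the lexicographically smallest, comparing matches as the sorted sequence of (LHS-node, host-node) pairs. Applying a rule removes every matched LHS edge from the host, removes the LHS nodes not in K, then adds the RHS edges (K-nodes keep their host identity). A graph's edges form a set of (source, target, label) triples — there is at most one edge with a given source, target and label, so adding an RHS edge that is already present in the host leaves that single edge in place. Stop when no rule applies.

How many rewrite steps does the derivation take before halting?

Answer: 2

Derivation:
initial: |V|=8 |E|=10  E = 0-q->3 0-r->3 2-p->3 2-q->3 2-q->4 2-q->5 2-q->6 2-q->7 5-r->1 7-r->3
step 1: apply R0 at {0↦4, 1↦1, 2↦5, 3↦2}  → |V|=6 |E|=7  E = 0-q->3 0-r->3 2-p->3 2-q->3 2-q->6 2-q->7 7-r->3
step 2: apply R0 at {0↦6, 1↦3, 2↦7, 3↦2}  → |V|=4 |E|=4  E = 0-q->3 0-r->3 2-p->3 2-q->3
halt: no rule applies after step 2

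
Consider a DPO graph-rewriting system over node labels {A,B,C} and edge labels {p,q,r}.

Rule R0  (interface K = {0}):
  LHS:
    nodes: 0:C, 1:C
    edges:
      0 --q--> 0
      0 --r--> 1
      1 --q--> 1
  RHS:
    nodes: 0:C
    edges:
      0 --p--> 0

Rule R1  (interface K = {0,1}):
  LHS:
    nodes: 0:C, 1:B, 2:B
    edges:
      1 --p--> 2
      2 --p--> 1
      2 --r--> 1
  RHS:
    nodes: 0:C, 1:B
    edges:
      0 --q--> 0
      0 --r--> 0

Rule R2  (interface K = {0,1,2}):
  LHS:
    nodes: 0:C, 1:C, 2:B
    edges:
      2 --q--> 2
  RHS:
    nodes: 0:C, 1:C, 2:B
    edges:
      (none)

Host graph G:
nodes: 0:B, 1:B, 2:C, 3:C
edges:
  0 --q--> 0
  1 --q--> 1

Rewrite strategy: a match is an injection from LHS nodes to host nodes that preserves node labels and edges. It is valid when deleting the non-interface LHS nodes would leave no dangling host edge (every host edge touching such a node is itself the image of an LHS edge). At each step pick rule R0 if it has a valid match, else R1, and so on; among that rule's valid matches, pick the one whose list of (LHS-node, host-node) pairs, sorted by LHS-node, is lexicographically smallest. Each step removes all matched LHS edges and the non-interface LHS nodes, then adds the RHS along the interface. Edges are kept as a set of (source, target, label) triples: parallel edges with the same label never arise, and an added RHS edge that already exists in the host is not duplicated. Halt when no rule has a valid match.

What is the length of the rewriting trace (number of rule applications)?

Answer: 2

Rewrite trace:
start.  V:4 E:2  edges: 0-q->0 1-q->1
1. fire R2 via {0↦2, 1↦3, 2↦0}  →  V:4 E:1  edges: 1-q->1
2. fire R2 via {0↦2, 1↦3, 2↦1}  →  V:4 E:0  edges: ∅
normal form: no rule applies after step 2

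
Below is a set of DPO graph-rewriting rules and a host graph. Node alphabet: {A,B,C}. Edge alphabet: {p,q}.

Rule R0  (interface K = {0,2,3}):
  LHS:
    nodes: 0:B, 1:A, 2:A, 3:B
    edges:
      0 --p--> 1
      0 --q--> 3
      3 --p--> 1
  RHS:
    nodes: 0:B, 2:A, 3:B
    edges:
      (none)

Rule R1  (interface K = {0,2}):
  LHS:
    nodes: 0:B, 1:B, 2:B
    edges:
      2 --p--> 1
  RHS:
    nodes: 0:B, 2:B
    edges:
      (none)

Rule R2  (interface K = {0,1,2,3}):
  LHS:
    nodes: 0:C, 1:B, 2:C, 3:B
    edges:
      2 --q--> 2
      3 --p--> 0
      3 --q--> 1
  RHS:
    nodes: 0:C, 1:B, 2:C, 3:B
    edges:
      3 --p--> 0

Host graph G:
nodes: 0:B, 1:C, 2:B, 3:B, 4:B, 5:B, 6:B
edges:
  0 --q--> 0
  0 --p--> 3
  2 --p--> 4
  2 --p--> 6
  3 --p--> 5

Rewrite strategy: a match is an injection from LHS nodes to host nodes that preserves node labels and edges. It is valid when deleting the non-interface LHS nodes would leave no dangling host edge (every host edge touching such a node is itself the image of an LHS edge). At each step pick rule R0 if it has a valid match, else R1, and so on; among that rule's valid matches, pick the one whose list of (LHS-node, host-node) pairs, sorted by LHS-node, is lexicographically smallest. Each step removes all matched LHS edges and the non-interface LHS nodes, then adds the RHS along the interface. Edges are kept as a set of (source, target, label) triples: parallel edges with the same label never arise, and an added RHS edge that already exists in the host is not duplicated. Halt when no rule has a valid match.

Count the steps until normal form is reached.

Answer: 4

Derivation:
start.  V:7 E:5  edges: 0-q->0 0-p->3 2-p->4 2-p->6 3-p->5
1. fire R1 via {0↦0, 1↦4, 2↦2}  →  V:6 E:4  edges: 0-q->0 0-p->3 2-p->6 3-p->5
2. fire R1 via {0↦0, 1↦5, 2↦3}  →  V:5 E:3  edges: 0-q->0 0-p->3 2-p->6
3. fire R1 via {0↦0, 1↦6, 2↦2}  →  V:4 E:2  edges: 0-q->0 0-p->3
4. fire R1 via {0↦2, 1↦3, 2↦0}  →  V:3 E:1  edges: 0-q->0
normal form: no rule applies after step 4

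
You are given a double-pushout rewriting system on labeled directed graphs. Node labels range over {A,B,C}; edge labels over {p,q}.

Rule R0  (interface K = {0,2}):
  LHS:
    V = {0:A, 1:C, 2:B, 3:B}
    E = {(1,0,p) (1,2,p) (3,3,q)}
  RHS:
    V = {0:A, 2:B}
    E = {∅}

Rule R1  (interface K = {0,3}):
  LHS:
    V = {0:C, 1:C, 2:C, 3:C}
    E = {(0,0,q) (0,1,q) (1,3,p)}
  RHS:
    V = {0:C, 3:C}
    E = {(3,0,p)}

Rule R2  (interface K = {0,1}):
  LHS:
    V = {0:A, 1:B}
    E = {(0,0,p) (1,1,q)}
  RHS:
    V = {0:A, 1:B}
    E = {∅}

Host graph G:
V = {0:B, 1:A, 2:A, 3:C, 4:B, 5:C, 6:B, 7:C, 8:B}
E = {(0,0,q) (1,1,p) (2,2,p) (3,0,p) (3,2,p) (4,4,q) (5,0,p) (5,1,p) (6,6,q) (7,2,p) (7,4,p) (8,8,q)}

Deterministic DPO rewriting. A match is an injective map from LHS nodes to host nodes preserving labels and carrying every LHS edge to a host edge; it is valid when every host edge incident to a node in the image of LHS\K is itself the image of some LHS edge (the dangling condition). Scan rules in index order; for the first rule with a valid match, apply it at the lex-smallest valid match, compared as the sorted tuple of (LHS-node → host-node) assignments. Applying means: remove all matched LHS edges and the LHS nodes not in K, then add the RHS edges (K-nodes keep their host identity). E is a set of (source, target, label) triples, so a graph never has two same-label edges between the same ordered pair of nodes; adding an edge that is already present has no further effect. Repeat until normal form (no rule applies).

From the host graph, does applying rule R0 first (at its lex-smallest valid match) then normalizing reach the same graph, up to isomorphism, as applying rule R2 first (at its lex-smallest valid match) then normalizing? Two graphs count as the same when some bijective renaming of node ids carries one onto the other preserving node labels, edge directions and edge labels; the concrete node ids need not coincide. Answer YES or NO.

branch R0-first: apply at {0↦1, 1↦5, 2↦0, 3↦6} → |E|=9, then 3 more step(s) → NF |V|=3 |E|=1 V={1:A, 2:A, 4:B} E=2-p->2
branch R2-first: apply at {0↦1, 1↦0} → |E|=10, then 3 more step(s) → NF |V|=5 |E|=2 V={0:B, 1:A, 2:A, 4:B, 7:C} E=7-p->2 7-p->4
graphs not isomorphic

Answer: NO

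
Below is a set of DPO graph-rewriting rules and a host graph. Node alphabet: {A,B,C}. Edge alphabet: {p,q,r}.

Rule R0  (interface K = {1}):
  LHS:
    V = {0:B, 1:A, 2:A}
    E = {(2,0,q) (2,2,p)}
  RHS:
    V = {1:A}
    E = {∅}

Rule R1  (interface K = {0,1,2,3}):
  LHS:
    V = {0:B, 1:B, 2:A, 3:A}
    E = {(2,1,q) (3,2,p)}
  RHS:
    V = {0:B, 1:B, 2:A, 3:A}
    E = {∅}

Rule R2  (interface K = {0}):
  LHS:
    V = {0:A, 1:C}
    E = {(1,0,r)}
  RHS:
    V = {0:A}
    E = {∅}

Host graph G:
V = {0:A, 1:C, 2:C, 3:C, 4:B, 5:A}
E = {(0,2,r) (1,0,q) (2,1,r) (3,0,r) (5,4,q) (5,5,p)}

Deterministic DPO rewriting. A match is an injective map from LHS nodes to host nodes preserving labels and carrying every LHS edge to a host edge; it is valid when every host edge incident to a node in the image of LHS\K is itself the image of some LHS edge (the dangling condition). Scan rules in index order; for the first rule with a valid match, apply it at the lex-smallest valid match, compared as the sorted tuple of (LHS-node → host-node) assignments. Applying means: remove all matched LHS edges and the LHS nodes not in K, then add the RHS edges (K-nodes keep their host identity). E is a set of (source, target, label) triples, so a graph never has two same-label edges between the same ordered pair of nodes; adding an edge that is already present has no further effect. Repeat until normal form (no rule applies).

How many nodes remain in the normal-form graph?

Answer: 3

Derivation:
start.  V:6 E:6  edges: 0-r->2 1-q->0 2-r->1 3-r->0 5-q->4 5-p->5
1. fire R0 via {0↦4, 1↦0, 2↦5}  →  V:4 E:4  edges: 0-r->2 1-q->0 2-r->1 3-r->0
2. fire R2 via {0↦0, 1↦3}  →  V:3 E:3  edges: 0-r->2 1-q->0 2-r->1
normal form: no rule applies after step 2
NF nodes: {0:A, 1:C, 2:C}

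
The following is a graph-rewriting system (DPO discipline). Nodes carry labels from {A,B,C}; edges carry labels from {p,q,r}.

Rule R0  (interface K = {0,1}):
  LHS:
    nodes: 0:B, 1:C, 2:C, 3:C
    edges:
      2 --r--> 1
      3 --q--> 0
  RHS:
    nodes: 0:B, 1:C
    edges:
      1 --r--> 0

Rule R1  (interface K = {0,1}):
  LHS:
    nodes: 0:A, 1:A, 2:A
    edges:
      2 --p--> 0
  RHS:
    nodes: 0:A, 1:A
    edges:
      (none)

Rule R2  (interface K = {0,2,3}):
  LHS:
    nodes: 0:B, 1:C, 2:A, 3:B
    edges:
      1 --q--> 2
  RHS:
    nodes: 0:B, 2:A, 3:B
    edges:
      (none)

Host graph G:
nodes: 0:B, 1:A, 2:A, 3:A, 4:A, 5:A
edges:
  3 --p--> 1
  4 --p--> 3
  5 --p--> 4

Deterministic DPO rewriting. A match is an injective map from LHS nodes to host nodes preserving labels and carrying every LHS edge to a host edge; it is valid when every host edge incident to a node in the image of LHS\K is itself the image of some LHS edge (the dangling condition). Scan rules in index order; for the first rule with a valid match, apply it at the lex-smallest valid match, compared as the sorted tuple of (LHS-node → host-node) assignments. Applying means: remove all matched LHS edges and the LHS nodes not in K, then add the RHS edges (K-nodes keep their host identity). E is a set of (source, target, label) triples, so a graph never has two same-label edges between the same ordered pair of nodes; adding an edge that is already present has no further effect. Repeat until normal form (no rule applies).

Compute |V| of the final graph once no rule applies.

start.  V:6 E:3  edges: 3-p->1 4-p->3 5-p->4
1. fire R1 via {0↦4, 1↦1, 2↦5}  →  V:5 E:2  edges: 3-p->1 4-p->3
2. fire R1 via {0↦3, 1↦1, 2↦4}  →  V:4 E:1  edges: 3-p->1
3. fire R1 via {0↦1, 1↦2, 2↦3}  →  V:3 E:0  edges: ∅
final graph: no rule applies after step 3
NF nodes: {0:B, 1:A, 2:A}

Answer: 3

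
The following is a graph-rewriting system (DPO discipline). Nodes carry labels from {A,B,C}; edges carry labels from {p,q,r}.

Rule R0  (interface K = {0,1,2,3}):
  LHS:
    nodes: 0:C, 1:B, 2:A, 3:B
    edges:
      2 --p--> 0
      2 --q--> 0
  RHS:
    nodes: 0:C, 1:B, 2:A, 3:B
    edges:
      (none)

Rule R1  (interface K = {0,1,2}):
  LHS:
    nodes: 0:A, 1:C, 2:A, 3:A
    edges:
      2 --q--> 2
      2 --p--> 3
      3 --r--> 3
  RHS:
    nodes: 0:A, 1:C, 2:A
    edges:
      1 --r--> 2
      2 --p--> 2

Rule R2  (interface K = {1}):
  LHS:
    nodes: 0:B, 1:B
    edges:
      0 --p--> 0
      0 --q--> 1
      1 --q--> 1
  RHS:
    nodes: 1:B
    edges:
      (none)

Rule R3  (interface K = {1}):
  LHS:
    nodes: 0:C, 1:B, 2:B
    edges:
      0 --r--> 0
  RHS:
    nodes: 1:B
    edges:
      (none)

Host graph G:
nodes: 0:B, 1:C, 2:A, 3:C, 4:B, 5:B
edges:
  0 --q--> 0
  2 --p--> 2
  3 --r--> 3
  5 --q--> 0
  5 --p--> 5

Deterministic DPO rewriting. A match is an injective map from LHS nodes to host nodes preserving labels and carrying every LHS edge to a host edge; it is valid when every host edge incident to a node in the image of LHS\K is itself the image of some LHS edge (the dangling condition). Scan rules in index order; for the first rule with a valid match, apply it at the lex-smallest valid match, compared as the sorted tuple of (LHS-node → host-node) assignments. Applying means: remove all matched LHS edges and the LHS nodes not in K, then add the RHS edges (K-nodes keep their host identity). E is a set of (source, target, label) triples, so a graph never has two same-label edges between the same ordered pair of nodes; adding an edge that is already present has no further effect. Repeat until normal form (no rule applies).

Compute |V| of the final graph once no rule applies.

Answer: 3

Derivation:
[0] host  ⇒  6 nodes, 5 edges  {0-q->0 2-p->2 3-r->3 5-q->0 5-p->5}
[1] R2 @ {0↦5, 1↦0}  ⇒  5 nodes, 2 edges  {2-p->2 3-r->3}
[2] R3 @ {0↦3, 1↦0, 2↦4}  ⇒  3 nodes, 1 edges  {2-p->2}
normal form: no rule applies after step 2
NF nodes: {0:B, 1:C, 2:A}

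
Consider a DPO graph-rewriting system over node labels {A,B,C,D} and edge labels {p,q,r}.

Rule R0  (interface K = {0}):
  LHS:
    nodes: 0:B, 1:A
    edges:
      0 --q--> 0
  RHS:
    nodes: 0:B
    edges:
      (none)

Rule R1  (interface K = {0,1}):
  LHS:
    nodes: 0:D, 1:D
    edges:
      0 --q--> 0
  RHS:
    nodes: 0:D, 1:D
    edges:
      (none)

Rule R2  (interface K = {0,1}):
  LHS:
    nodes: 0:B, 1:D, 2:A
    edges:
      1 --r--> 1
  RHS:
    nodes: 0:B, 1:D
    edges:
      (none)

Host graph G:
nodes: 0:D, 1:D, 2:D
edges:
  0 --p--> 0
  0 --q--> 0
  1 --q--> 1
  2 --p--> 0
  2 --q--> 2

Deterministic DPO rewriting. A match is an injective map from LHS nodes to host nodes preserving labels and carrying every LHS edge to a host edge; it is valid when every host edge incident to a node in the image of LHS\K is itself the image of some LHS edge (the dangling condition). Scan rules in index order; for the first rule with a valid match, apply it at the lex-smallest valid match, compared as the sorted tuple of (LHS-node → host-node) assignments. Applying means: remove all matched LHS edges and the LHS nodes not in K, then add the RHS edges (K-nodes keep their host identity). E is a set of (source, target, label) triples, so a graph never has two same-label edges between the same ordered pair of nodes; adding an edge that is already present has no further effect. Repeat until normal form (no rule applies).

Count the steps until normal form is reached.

Answer: 3

Rewrite trace:
[0] host  ⇒  3 nodes, 5 edges  {0-p->0 0-q->0 1-q->1 2-p->0 2-q->2}
[1] R1 @ {0↦0, 1↦1}  ⇒  3 nodes, 4 edges  {0-p->0 1-q->1 2-p->0 2-q->2}
[2] R1 @ {0↦1, 1↦0}  ⇒  3 nodes, 3 edges  {0-p->0 2-p->0 2-q->2}
[3] R1 @ {0↦2, 1↦0}  ⇒  3 nodes, 2 edges  {0-p->0 2-p->0}
normal form: no rule applies after step 3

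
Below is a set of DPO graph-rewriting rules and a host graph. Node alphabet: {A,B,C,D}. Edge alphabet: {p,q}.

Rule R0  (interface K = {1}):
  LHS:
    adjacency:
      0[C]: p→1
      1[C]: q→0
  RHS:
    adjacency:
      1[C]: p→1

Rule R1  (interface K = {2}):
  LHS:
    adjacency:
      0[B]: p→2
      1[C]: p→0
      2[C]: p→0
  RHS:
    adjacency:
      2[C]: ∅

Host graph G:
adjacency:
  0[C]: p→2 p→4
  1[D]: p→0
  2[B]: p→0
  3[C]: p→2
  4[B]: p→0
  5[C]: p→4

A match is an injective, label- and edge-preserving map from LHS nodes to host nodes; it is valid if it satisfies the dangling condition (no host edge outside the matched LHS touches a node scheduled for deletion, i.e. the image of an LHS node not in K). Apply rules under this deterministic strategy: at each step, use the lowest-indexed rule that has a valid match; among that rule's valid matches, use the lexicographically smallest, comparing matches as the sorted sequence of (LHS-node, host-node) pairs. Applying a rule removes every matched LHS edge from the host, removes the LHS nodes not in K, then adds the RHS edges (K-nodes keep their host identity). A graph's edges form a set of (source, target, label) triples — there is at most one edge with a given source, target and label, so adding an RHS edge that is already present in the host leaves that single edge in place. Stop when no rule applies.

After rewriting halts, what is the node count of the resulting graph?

Answer: 2

Rewrite trace:
start.  V:6 E:7  edges: 0-p->2 0-p->4 1-p->0 2-p->0 3-p->2 4-p->0 5-p->4
1. fire R1 via {0↦2, 1↦3, 2↦0}  →  V:4 E:4  edges: 0-p->4 1-p->0 4-p->0 5-p->4
2. fire R1 via {0↦4, 1↦5, 2↦0}  →  V:2 E:1  edges: 1-p->0
halt: no rule applies after step 2
NF nodes: {0:C, 1:D}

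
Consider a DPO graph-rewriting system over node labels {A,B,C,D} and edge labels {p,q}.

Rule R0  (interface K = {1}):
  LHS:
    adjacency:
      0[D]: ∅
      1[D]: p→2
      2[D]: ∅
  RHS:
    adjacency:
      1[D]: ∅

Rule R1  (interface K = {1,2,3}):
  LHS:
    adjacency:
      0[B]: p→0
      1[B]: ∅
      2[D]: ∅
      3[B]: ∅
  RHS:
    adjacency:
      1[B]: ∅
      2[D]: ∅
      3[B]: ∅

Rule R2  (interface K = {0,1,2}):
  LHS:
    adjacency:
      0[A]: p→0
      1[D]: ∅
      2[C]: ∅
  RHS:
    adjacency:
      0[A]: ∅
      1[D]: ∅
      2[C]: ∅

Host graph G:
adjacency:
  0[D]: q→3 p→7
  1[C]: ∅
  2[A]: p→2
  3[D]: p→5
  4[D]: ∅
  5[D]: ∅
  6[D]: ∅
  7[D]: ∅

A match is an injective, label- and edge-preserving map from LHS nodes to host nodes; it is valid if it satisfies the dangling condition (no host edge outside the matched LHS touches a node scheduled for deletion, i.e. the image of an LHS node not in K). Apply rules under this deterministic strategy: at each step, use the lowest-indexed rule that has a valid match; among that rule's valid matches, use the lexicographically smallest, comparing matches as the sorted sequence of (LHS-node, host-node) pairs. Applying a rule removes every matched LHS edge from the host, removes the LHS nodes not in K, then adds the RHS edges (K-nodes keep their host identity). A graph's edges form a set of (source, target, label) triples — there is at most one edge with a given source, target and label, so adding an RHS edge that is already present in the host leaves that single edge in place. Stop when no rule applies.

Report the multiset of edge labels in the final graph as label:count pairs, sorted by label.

start.  V:8 E:4  edges: 0-q->3 0-p->7 2-p->2 3-p->5
1. fire R0 via {0↦4, 1↦0, 2↦7}  →  V:6 E:3  edges: 0-q->3 2-p->2 3-p->5
2. fire R0 via {0↦6, 1↦3, 2↦5}  →  V:4 E:2  edges: 0-q->3 2-p->2
3. fire R2 via {0↦2, 1↦0, 2↦1}  →  V:4 E:1  edges: 0-q->3
normal form: no rule applies after step 3
NF edges: [(0, 3, 'q')]

Answer: q:1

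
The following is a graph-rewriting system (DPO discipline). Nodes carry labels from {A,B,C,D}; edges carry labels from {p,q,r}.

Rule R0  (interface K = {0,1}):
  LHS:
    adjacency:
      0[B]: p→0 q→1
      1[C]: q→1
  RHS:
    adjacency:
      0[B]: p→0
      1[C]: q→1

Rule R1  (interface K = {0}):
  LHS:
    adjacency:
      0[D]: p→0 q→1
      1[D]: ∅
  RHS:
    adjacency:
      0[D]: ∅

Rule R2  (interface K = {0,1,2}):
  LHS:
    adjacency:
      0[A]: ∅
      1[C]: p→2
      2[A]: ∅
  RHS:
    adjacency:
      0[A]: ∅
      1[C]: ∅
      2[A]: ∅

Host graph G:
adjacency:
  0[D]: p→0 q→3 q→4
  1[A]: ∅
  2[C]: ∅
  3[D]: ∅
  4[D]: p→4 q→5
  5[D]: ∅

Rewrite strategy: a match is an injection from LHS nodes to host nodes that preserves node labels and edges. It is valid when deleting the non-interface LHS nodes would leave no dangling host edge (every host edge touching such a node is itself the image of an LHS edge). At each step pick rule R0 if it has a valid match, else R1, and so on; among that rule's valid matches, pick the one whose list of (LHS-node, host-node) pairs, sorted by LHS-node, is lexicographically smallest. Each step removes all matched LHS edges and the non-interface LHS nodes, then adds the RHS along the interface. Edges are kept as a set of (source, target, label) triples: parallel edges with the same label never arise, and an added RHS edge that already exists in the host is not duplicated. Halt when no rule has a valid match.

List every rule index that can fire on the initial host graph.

Answer: [R1]

Derivation:
R0: no valid match — LHS pattern not found
R1: 2 valid matches — {0↦0, 1↦3}, {0↦4, 1↦5}
R2: no valid match — LHS pattern not found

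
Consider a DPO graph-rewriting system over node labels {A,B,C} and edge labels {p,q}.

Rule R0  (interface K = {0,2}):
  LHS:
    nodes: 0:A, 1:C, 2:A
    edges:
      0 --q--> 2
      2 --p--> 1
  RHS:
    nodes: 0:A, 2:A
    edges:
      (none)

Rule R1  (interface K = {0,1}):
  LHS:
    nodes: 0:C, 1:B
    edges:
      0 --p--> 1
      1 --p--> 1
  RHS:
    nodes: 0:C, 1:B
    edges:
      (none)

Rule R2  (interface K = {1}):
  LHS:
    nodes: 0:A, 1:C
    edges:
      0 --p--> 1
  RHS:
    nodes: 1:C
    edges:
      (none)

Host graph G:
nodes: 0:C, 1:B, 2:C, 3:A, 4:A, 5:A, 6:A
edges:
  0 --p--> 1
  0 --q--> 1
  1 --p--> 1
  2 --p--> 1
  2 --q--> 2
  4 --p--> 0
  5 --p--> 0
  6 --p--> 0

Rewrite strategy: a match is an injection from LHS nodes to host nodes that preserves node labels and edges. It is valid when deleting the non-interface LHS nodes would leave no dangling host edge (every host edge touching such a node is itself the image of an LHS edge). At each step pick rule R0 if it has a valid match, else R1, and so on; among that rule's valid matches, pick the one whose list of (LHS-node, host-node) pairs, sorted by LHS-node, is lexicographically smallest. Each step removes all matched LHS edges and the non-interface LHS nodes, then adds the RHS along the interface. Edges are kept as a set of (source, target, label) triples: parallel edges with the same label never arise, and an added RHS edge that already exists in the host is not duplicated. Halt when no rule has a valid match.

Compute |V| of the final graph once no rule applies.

Answer: 4

Derivation:
initial: |V|=7 |E|=8  E = 0-p->1 0-q->1 1-p->1 2-p->1 2-q->2 4-p->0 5-p->0 6-p->0
step 1: apply R1 at {0↦0, 1↦1}  → |V|=7 |E|=6  E = 0-q->1 2-p->1 2-q->2 4-p->0 5-p->0 6-p->0
step 2: apply R2 at {0↦4, 1↦0}  → |V|=6 |E|=5  E = 0-q->1 2-p->1 2-q->2 5-p->0 6-p->0
step 3: apply R2 at {0↦5, 1↦0}  → |V|=5 |E|=4  E = 0-q->1 2-p->1 2-q->2 6-p->0
step 4: apply R2 at {0↦6, 1↦0}  → |V|=4 |E|=3  E = 0-q->1 2-p->1 2-q->2
normal form: no rule applies after step 4
NF nodes: {0:C, 1:B, 2:C, 3:A}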